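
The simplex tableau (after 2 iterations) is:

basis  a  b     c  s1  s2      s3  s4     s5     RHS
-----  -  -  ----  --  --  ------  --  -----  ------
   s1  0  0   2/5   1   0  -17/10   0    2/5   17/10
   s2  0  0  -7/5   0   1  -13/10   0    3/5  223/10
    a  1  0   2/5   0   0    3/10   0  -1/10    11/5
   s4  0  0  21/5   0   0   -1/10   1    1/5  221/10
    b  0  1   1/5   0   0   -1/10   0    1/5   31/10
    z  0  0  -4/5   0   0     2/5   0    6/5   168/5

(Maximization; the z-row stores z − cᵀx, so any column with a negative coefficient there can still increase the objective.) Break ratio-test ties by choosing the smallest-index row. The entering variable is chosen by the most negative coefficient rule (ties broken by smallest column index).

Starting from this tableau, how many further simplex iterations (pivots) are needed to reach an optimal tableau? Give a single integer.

pivot: c in, s1 out → z = 37
pivot: s3 in, s4 out → z = 2678/71
No improving column remains; optimal.

2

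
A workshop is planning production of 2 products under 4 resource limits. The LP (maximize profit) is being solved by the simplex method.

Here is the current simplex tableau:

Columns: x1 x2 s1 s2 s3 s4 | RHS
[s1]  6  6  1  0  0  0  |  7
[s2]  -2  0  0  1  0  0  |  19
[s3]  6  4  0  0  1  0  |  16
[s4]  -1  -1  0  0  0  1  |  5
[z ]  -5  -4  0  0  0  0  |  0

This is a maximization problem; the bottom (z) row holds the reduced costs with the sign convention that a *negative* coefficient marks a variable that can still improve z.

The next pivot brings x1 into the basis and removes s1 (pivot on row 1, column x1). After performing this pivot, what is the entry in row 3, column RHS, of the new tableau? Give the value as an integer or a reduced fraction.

Pivot element is row 1, column x1: 6.
Normalize row 1: new (row 1, RHS) = 7/6 = 7/6.
row 3 ← row 3 − 6·(new row 1): 16 − 6·(7/6) = 9.

9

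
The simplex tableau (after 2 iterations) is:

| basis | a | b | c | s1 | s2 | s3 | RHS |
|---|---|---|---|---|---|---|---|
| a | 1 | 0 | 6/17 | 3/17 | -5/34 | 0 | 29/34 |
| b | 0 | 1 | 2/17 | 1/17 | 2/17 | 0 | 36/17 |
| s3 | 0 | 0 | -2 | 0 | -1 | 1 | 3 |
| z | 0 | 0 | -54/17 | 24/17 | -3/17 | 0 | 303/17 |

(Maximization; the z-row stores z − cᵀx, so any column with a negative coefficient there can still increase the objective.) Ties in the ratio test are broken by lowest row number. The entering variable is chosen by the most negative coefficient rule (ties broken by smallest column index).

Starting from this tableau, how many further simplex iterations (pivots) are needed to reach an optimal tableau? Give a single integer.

pivot: c in, a out → z = 51/2
pivot: s2 in, b out → z = 42
No improving column remains; optimal.

2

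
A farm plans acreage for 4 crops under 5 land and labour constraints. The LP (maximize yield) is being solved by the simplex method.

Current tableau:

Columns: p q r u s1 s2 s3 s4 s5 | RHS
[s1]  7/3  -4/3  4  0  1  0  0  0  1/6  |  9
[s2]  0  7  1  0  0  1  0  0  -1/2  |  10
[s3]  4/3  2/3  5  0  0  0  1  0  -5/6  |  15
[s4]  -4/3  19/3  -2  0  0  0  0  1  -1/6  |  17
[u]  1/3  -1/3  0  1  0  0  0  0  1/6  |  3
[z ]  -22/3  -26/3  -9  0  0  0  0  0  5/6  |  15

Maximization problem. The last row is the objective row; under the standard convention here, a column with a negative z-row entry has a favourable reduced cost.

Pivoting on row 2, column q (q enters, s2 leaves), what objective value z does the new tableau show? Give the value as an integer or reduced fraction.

575/21

Minimum ratio for q: 10/7 = 10/7.
z changes by −(z-row coeff of q)·ratio = −(-26/3)·(10/7) = 260/21.
New z = 15 + (260/21) = 575/21.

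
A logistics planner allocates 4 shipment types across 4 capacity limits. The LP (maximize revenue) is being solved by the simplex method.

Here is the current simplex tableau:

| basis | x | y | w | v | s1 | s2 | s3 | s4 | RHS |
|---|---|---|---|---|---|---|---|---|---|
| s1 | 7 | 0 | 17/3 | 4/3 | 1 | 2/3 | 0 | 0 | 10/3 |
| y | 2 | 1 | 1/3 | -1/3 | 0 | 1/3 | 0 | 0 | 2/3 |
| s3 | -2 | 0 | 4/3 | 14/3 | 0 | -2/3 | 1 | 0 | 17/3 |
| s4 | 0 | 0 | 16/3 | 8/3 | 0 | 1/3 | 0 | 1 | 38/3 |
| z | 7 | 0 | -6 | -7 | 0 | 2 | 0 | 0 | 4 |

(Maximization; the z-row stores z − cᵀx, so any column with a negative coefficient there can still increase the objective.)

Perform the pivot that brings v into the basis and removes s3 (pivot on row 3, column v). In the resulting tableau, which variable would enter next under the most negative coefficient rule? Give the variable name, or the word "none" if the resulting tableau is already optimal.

w

Pivot element 14/3. New z-row = old z-row − (-7)·(row 3/(14/3)).
Updated z-row coefficients: x: 4, y: 0, w: -4, v: 0, s1: 0, s2: 1, s3: 3/2, s4: 0.
The most negative is -4 in column w, so w would enter next.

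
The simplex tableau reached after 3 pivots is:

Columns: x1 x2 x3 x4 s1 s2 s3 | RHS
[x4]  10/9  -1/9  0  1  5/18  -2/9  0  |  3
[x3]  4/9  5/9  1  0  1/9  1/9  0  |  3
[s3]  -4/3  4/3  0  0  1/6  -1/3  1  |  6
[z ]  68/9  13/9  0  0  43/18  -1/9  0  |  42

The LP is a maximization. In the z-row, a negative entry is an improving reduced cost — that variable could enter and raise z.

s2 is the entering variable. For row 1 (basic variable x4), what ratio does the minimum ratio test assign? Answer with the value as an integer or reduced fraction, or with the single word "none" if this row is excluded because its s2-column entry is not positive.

none

The s2 entry in row 1 is -2/9 ≤ 0, so this row gives no ratio.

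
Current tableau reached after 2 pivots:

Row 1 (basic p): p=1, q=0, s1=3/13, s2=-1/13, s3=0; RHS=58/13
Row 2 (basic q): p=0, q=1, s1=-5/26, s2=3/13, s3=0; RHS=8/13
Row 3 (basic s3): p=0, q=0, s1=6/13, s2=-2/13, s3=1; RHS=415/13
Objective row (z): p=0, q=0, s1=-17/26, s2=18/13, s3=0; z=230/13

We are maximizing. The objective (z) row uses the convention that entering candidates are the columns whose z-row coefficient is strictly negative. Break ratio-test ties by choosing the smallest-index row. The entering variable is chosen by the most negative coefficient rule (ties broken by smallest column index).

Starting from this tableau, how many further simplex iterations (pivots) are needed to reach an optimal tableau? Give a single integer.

1

pivot: s1 in, p out → z = 91/3
No improving column remains; optimal.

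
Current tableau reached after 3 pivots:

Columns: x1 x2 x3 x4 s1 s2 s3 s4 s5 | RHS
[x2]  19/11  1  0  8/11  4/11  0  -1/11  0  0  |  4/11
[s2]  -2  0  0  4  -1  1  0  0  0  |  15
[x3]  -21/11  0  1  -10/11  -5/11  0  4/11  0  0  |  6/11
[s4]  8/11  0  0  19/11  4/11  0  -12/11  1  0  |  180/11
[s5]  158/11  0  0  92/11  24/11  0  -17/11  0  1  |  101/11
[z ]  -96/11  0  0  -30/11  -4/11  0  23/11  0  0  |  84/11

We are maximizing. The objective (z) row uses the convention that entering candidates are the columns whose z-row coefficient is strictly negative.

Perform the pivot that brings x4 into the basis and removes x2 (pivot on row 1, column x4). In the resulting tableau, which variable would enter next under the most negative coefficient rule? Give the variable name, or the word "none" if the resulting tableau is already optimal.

x1

Pivot element 8/11. New z-row = old z-row − (-30/11)·(row 1/(8/11)).
Updated z-row coefficients: x1: -9/4, x2: 15/4, x3: 0, x4: 0, s1: 1, s2: 0, s3: 7/4, s4: 0, s5: 0.
The most negative is -9/4 in column x1, so x1 would enter next.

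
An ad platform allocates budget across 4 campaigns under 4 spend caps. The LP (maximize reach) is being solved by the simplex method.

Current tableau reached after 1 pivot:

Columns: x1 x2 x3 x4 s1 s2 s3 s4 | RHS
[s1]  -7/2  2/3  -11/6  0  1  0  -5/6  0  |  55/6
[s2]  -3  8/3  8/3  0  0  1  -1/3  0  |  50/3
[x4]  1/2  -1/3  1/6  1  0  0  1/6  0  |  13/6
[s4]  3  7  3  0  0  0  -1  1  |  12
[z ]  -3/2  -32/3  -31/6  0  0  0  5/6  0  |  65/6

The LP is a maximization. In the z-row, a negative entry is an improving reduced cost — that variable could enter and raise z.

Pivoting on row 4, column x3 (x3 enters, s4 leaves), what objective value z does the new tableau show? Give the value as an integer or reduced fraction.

Minimum ratio for x3: 12/3 = 4.
z changes by −(z-row coeff of x3)·ratio = −(-31/6)·4 = 62/3.
New z = 65/6 + (62/3) = 63/2.

63/2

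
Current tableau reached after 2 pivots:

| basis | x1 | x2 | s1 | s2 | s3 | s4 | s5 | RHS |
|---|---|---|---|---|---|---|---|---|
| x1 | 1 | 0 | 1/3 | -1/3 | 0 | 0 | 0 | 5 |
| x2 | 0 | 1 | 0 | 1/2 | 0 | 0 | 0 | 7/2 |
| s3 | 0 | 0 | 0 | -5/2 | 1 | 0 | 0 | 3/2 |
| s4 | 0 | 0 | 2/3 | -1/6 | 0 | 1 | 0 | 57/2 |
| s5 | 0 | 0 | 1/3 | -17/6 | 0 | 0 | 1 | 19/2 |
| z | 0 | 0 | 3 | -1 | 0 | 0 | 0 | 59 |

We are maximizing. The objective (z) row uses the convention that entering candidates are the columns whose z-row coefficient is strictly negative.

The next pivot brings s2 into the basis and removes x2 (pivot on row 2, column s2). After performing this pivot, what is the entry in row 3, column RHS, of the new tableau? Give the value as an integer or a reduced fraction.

19

Pivot element is row 2, column s2: 1/2.
Normalize row 2: new (row 2, RHS) = (7/2)/(1/2) = 7.
row 3 ← row 3 − (-5/2)·(new row 2): 3/2 − (-5/2)·7 = 19.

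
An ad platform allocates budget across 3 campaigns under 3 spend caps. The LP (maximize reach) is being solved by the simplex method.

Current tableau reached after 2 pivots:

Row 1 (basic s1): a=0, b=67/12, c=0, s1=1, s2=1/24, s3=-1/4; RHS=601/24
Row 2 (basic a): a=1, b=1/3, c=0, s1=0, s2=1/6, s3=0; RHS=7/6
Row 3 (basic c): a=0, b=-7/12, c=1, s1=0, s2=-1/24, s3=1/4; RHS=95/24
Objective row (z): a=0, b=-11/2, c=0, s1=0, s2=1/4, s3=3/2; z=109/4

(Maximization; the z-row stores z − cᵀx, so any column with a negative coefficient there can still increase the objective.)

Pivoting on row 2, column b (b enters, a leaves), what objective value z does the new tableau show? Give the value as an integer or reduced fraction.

Minimum ratio for b: (7/6)/(1/3) = 7/2.
z changes by −(z-row coeff of b)·ratio = −(-11/2)·(7/2) = 77/4.
New z = 109/4 + (77/4) = 93/2.

93/2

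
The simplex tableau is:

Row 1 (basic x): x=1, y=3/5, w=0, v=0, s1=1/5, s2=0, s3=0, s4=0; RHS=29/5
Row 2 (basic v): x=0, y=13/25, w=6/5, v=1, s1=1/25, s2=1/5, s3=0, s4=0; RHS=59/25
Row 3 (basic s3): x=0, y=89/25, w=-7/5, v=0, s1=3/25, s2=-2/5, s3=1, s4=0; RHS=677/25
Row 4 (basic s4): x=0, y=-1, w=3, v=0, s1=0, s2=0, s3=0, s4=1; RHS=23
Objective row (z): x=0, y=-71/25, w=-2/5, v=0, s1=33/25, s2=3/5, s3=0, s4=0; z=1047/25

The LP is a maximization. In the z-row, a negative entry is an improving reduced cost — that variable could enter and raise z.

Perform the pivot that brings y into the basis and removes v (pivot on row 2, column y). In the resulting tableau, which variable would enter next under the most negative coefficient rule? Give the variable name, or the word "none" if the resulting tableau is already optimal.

none

Pivot element 13/25. New z-row = old z-row − (-71/25)·(row 2/(13/25)).
Updated z-row coefficients: x: 0, y: 0, w: 80/13, v: 71/13, s1: 20/13, s2: 22/13, s3: 0, s4: 0.
No coefficient is strictly negative; the tableau after this pivot is optimal.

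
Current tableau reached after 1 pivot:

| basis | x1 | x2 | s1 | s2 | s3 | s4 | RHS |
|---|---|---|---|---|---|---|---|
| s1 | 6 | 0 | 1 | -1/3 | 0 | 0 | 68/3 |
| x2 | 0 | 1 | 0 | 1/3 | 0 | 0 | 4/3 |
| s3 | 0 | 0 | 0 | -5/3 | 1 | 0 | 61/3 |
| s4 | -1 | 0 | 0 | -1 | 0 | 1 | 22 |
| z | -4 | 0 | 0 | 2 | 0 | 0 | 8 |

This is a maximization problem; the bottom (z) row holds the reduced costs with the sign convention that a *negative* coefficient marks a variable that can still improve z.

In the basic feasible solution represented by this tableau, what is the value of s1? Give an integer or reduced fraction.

68/3

s1 is basic (row 1); its value is the RHS of that row: 68/3.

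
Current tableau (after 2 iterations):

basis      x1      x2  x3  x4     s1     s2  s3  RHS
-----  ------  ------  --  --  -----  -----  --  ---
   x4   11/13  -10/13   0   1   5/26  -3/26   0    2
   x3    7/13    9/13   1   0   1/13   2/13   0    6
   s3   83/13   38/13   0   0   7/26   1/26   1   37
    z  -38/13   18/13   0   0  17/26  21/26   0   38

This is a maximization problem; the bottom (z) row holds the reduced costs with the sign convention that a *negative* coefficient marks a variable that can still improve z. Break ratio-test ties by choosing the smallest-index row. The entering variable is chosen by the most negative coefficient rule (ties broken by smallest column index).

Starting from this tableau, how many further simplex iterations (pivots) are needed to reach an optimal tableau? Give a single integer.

2

pivot: x1 in, x4 out → z = 494/11
pivot: x2 in, s3 out → z = 2309/48
No improving column remains; optimal.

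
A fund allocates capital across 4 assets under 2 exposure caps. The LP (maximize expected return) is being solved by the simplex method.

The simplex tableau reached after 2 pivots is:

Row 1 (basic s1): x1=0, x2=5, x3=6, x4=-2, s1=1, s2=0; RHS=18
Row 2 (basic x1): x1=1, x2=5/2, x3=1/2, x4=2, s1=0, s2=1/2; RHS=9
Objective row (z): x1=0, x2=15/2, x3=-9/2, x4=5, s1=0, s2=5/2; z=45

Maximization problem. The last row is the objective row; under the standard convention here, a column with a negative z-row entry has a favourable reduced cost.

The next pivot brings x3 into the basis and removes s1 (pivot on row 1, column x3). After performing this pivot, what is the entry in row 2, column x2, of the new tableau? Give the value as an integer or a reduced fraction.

Pivot element is row 1, column x3: 6.
Normalize row 1: new (row 1, x2) = 5/6 = 5/6.
row 2 ← row 2 − (1/2)·(new row 1): 5/2 − (1/2)·(5/6) = 25/12.

25/12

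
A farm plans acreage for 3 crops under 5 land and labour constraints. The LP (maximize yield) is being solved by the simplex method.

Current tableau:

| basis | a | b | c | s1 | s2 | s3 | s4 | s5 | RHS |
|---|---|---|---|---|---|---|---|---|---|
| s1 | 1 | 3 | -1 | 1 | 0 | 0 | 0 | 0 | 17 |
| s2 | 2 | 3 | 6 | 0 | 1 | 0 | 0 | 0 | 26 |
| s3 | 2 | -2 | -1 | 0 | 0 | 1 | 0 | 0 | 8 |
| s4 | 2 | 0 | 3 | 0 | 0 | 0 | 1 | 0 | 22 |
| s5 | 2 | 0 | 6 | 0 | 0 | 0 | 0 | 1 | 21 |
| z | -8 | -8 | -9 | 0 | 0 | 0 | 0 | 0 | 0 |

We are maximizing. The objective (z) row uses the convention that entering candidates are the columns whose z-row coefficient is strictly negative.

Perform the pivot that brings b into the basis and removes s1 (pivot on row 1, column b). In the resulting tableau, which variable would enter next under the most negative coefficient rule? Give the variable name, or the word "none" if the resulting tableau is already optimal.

c

Pivot element 3. New z-row = old z-row − (-8)·(row 1/3).
Updated z-row coefficients: a: -16/3, b: 0, c: -35/3, s1: 8/3, s2: 0, s3: 0, s4: 0, s5: 0.
The most negative is -35/3 in column c, so c would enter next.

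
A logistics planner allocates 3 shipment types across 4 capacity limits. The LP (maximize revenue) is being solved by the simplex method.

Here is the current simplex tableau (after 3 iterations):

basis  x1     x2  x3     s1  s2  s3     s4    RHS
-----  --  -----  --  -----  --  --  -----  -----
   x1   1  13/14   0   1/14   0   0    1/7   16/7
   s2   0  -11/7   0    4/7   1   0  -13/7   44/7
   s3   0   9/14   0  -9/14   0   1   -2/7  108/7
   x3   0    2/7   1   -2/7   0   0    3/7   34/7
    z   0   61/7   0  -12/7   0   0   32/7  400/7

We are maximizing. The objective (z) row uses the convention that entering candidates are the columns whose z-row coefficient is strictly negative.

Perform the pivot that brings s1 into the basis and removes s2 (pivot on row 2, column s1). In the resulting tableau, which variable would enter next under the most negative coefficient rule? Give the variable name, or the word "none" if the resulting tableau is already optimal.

Pivot element 4/7. New z-row = old z-row − (-12/7)·(row 2/(4/7)).
Updated z-row coefficients: x1: 0, x2: 4, x3: 0, s1: 0, s2: 3, s3: 0, s4: -1.
The most negative is -1 in column s4, so s4 would enter next.

s4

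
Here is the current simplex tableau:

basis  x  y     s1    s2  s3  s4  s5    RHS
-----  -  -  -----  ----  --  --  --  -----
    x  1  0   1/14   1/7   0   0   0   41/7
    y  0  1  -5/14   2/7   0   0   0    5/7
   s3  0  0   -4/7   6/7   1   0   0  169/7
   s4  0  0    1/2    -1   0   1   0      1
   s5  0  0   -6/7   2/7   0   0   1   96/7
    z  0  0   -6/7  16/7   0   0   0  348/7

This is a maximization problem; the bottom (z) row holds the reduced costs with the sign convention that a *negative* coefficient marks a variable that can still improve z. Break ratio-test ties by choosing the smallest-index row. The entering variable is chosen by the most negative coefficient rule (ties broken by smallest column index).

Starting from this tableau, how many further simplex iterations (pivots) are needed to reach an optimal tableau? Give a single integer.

1

pivot: s1 in, s4 out → z = 360/7
No improving column remains; optimal.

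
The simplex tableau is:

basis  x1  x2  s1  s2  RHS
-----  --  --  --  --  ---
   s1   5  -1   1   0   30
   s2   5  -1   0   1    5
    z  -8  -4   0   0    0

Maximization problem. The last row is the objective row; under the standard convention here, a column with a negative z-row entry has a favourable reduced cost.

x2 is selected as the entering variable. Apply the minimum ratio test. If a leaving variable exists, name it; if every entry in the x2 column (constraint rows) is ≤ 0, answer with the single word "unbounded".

unbounded

x2-column entries: row 1: -1, row 2: -1. All ≤ 0, so x2 can increase without bound; the LP is unbounded in this direction.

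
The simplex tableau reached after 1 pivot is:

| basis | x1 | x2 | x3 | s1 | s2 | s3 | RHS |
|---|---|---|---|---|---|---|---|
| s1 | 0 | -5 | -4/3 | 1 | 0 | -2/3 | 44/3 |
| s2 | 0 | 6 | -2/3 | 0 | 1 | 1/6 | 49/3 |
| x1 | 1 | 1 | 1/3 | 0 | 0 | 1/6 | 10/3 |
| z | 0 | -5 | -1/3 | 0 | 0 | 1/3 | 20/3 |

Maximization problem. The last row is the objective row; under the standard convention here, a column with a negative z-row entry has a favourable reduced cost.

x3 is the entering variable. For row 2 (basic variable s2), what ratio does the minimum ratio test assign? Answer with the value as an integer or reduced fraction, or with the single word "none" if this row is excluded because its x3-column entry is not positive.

none

The x3 entry in row 2 is -2/3 ≤ 0, so this row gives no ratio.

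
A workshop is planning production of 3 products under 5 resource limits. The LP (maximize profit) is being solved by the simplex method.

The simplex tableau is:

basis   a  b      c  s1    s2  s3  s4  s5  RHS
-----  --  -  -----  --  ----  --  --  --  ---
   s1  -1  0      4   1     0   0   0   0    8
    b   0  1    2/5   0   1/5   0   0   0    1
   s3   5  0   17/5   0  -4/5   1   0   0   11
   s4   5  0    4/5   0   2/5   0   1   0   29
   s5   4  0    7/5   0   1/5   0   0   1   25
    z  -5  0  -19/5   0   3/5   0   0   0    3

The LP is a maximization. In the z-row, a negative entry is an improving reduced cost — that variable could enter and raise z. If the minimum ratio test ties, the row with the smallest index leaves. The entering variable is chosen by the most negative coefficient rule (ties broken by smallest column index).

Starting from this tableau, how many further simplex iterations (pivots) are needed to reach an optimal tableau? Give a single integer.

pivot: a in, s3 out → z = 14
pivot: c in, s1 out → z = 580/39
pivot: s2 in, b out → z = 15
No improving column remains; optimal.

3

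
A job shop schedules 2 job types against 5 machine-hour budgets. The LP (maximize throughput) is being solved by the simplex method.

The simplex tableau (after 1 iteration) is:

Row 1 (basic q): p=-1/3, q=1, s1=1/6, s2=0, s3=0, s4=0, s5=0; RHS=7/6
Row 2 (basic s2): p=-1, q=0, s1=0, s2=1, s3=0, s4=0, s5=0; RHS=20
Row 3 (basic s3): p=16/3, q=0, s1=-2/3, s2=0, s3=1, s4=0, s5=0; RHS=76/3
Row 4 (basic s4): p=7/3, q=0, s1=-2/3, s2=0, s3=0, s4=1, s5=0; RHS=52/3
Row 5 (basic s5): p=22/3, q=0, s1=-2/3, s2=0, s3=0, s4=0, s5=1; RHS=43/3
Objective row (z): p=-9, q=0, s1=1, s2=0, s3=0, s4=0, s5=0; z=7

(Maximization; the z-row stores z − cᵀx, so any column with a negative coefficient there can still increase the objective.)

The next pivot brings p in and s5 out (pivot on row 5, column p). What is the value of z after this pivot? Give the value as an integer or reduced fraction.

Minimum ratio for p: (43/3)/(22/3) = 43/22.
z changes by −(z-row coeff of p)·ratio = −(-9)·(43/22) = 387/22.
New z = 7 + (387/22) = 541/22.

541/22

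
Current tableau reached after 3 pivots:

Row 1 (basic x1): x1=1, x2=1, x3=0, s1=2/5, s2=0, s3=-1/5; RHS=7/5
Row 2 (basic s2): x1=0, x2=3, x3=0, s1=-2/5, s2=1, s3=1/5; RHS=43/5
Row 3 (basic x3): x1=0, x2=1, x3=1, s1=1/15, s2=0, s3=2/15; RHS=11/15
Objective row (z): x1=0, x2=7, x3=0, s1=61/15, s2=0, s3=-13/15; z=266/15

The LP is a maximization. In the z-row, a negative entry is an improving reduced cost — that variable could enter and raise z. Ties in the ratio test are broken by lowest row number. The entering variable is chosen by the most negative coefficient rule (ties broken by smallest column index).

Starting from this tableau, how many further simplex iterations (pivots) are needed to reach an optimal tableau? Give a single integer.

pivot: s3 in, x3 out → z = 45/2
No improving column remains; optimal.

1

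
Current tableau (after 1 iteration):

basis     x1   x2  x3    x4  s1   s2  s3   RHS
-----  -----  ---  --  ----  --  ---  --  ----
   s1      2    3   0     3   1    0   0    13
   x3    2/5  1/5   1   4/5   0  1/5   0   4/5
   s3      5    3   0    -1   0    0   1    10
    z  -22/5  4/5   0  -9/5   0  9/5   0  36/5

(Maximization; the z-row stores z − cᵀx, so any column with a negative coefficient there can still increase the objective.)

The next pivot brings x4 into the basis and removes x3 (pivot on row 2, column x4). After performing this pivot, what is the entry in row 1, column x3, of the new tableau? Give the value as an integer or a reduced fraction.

-15/4

Pivot element is row 2, column x4: 4/5.
Normalize row 2: new (row 2, x3) = 1/(4/5) = 5/4.
row 1 ← row 1 − 3·(new row 2): 0 − 3·(5/4) = -15/4.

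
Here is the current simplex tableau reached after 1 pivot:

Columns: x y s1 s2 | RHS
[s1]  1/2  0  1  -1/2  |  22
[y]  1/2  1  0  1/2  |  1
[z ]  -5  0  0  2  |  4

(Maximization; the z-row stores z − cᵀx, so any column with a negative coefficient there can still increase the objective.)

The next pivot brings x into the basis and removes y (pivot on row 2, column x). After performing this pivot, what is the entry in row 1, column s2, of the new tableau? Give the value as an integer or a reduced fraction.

Pivot element is row 2, column x: 1/2.
Normalize row 2: new (row 2, s2) = (1/2)/(1/2) = 1.
row 1 ← row 1 − (1/2)·(new row 2): -1/2 − (1/2)·1 = -1.

-1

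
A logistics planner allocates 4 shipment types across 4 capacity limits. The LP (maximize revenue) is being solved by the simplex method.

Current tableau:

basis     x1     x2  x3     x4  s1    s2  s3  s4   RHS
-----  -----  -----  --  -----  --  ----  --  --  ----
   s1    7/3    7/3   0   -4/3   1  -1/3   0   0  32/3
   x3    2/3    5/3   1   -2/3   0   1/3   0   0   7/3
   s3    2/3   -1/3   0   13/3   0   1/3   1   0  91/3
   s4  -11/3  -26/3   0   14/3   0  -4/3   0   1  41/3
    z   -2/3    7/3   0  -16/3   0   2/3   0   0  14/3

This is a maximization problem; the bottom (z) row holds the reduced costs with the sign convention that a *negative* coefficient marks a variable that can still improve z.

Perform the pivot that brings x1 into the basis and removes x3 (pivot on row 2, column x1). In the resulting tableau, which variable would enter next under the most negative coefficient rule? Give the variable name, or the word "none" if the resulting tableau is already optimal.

x4

Pivot element 2/3. New z-row = old z-row − (-2/3)·(row 2/(2/3)).
Updated z-row coefficients: x1: 0, x2: 4, x3: 1, x4: -6, s1: 0, s2: 1, s3: 0, s4: 0.
The most negative is -6 in column x4, so x4 would enter next.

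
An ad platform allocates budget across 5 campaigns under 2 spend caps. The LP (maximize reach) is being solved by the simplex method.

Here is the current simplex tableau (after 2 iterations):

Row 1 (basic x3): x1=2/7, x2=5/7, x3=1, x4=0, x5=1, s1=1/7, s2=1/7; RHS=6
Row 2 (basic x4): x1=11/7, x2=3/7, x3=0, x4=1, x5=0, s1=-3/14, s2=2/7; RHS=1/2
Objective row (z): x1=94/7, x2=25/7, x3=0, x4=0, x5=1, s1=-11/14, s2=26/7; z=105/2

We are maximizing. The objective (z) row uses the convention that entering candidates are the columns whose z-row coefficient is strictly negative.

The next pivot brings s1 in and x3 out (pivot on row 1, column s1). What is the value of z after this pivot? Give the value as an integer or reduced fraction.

Minimum ratio for s1: 6/(1/7) = 42.
z changes by −(z-row coeff of s1)·ratio = −(-11/14)·42 = 33.
New z = 105/2 + 33 = 171/2.

171/2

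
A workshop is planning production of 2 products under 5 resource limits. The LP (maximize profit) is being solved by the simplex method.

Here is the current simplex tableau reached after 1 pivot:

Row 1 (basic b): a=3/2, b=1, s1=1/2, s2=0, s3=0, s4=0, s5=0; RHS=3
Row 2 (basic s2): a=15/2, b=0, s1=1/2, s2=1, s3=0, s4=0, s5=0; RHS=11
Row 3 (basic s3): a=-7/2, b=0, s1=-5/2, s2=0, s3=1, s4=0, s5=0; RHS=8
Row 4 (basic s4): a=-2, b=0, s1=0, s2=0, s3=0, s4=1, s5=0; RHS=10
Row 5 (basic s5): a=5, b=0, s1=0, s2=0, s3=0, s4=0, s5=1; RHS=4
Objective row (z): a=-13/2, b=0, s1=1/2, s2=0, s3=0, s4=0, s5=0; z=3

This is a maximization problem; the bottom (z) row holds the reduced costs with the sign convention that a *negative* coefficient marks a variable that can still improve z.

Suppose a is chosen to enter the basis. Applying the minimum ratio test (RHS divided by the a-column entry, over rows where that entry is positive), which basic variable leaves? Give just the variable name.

s5

Ratios: row 1 (b): 3/(3/2) = 2; row 2 (s2): 11/(15/2) = 22/15; row 3 (s3): entry -7/2 ≤ 0, skip; row 4 (s4): entry -2 ≤ 0, skip; row 5 (s5): 4/5 = 4/5.
Minimum ratio 4/5 is in the s5 row, so s5 leaves.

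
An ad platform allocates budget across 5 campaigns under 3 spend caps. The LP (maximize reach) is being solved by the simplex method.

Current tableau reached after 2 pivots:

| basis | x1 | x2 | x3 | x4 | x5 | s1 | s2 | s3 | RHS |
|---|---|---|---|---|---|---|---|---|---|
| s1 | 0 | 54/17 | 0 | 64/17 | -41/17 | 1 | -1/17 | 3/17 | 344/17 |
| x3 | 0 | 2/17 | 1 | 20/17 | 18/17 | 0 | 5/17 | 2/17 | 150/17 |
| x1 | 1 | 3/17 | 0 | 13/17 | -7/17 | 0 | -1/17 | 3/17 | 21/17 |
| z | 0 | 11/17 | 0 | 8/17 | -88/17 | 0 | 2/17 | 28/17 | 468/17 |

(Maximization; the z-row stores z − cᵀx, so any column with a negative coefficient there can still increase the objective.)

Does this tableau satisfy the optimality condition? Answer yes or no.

no

Column x5 has objective-row coefficient -88/17, which is negative; an improving pivot exists, so not yet optimal.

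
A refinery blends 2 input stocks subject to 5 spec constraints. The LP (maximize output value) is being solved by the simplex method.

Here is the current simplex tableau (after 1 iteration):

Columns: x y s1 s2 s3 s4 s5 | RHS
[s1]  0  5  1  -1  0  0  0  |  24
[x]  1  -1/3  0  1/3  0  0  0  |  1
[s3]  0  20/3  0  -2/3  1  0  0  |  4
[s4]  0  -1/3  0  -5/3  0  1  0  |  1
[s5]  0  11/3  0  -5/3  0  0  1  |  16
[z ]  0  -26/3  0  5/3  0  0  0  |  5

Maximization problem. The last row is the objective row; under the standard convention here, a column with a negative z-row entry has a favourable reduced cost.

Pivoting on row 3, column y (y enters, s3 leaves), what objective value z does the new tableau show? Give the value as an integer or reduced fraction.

51/5

Minimum ratio for y: 4/(20/3) = 3/5.
z changes by −(z-row coeff of y)·ratio = −(-26/3)·(3/5) = 26/5.
New z = 5 + (26/5) = 51/5.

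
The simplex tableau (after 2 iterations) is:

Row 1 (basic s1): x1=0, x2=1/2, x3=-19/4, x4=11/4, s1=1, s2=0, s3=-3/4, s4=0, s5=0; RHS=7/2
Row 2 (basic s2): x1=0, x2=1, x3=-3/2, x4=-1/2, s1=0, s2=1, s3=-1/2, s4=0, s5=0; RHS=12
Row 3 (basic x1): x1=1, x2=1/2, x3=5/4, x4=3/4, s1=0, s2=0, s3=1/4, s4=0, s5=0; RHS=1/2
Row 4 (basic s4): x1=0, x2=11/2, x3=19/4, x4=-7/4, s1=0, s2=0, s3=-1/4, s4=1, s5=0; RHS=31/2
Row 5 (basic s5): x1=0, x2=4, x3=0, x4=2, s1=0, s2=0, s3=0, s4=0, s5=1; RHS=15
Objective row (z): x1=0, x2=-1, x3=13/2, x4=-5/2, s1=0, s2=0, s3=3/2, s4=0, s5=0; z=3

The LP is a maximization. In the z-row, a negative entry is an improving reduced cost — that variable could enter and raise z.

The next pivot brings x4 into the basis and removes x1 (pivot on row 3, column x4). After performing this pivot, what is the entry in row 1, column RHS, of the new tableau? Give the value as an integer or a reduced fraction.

5/3

Pivot element is row 3, column x4: 3/4.
Normalize row 3: new (row 3, RHS) = (1/2)/(3/4) = 2/3.
row 1 ← row 1 − (11/4)·(new row 3): 7/2 − (11/4)·(2/3) = 5/3.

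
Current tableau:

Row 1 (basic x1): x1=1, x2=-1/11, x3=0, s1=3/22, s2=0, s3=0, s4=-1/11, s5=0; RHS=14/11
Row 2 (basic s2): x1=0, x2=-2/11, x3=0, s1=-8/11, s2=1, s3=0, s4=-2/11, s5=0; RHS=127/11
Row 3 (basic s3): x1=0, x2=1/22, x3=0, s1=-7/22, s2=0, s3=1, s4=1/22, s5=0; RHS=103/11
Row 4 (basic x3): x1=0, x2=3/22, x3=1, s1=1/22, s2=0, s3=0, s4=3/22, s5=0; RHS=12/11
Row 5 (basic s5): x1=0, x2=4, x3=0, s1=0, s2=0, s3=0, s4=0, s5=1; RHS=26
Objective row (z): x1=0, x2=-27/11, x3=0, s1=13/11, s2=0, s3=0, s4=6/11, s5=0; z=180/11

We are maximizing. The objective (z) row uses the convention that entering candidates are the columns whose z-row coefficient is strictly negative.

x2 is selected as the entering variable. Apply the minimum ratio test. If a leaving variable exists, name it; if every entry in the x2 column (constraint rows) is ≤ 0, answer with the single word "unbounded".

Ratios: row 1 (x1): entry -1/11 ≤ 0, skip; row 2 (s2): entry -2/11 ≤ 0, skip; row 3 (s3): (103/11)/(1/22) = 206; row 4 (x3): (12/11)/(3/22) = 8; row 5 (s5): 26/4 = 13/2.
Minimum ratio is in the s5 row, so s5 leaves.

s5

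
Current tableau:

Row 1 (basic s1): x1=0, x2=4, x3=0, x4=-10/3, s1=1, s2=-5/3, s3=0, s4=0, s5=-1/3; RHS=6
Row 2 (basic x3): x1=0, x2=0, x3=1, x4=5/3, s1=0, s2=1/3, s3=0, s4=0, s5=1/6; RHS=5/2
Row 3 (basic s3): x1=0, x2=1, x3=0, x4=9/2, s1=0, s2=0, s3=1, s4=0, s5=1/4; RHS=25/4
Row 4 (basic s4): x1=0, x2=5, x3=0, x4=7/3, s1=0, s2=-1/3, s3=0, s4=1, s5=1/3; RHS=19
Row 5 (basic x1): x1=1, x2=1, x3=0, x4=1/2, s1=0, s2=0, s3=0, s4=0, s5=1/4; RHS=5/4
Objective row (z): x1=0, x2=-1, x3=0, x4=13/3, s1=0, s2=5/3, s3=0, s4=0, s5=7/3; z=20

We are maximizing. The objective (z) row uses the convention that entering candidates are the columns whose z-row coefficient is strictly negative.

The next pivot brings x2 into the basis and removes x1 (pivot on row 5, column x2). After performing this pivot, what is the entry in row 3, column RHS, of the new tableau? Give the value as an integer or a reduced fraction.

Pivot element is row 5, column x2: 1.
Normalize row 5: new (row 5, RHS) = (5/4)/1 = 5/4.
row 3 ← row 3 − 1·(new row 5): 25/4 − 1·(5/4) = 5.

5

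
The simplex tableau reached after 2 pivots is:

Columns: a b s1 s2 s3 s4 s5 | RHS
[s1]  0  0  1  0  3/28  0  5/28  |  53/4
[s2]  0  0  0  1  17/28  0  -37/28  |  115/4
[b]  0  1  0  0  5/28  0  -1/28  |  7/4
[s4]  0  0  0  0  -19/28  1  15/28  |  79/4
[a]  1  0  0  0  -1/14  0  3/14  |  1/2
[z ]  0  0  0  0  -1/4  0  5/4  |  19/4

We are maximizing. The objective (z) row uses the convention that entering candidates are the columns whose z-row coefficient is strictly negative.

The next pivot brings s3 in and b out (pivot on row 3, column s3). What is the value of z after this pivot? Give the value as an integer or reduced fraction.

Minimum ratio for s3: (7/4)/(5/28) = 49/5.
z changes by −(z-row coeff of s3)·ratio = −(-1/4)·(49/5) = 49/20.
New z = 19/4 + (49/20) = 36/5.

36/5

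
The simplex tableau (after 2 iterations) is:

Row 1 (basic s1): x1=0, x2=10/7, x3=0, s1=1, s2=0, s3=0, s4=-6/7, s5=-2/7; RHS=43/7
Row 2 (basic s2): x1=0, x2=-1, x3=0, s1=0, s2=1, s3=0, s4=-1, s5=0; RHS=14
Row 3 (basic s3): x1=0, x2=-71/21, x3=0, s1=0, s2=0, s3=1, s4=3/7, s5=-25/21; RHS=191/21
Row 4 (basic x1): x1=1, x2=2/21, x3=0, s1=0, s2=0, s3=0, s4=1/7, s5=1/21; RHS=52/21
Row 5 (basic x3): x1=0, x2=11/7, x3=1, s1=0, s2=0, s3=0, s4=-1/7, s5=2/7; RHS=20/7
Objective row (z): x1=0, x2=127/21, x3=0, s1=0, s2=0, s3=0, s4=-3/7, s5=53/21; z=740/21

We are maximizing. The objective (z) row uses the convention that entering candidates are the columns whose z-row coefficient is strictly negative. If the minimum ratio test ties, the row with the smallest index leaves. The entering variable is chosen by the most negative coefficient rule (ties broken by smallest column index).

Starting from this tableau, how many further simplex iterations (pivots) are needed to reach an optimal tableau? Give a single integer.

1

pivot: s4 in, x1 out → z = 128/3
No improving column remains; optimal.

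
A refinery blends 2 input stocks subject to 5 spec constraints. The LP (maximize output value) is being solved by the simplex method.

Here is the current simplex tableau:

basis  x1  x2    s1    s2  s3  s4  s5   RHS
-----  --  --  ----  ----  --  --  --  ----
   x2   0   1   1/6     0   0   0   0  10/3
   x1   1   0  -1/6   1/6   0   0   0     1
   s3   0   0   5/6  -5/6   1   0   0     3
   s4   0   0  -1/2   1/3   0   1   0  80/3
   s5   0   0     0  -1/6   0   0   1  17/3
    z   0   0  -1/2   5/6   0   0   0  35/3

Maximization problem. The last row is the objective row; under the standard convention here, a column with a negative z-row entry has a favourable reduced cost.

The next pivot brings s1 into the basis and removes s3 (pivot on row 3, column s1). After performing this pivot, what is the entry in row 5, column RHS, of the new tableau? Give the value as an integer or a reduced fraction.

17/3

Pivot element is row 3, column s1: 5/6.
Normalize row 3: new (row 3, RHS) = 3/(5/6) = 18/5.
row 5 ← row 5 − 0·(new row 3): 17/3 − 0·(18/5) = 17/3.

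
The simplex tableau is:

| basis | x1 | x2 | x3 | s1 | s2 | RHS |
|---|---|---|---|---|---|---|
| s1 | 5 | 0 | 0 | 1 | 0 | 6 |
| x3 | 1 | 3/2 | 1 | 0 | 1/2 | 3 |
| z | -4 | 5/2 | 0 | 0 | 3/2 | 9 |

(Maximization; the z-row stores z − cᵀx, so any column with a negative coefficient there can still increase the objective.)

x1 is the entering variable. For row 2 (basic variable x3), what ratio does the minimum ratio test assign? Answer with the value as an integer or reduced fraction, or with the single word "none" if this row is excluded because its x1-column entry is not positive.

3

Ratio = RHS / (x1 entry) = 3 / 1 = 3.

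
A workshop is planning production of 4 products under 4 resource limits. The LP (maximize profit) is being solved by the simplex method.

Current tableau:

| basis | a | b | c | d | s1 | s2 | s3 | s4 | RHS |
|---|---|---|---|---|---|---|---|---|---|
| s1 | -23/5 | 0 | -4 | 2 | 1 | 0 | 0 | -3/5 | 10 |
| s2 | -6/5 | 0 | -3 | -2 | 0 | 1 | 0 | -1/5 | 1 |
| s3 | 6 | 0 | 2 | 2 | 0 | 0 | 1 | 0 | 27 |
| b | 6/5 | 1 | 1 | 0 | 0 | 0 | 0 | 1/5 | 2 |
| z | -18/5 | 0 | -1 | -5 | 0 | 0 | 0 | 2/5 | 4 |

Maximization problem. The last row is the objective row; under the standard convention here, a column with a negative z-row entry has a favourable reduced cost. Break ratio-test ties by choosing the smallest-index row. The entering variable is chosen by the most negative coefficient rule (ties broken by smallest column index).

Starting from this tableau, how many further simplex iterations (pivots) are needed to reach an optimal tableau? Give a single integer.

pivot: d in, s1 out → z = 29
pivot: a in, s3 out → z = 5641/106
pivot: c in, b out → z = 1829/34
No improving column remains; optimal.

3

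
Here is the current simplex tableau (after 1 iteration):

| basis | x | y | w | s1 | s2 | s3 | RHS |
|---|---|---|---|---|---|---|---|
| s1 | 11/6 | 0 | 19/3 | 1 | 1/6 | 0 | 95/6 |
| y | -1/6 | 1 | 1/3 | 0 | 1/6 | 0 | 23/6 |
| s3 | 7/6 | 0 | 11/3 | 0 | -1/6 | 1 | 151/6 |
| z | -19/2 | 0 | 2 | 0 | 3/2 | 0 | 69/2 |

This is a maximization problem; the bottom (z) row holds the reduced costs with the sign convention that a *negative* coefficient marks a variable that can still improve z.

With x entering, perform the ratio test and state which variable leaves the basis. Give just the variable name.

s1

Ratios: row 1 (s1): (95/6)/(11/6) = 95/11; row 2 (y): entry -1/6 ≤ 0, skip; row 3 (s3): (151/6)/(7/6) = 151/7.
Minimum ratio 95/11 is in the s1 row, so s1 leaves.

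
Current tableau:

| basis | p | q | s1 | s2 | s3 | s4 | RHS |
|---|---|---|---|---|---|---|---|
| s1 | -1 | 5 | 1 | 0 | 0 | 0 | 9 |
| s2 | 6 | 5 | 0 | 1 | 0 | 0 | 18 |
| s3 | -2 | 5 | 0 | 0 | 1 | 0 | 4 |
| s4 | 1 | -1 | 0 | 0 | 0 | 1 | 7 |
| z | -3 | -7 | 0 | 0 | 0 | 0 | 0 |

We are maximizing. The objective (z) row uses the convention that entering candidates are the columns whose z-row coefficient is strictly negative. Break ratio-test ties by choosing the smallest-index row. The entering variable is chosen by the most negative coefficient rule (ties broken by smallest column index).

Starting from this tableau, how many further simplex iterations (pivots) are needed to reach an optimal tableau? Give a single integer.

2

pivot: q in, s3 out → z = 28/5
pivot: p in, s2 out → z = 63/4
No improving column remains; optimal.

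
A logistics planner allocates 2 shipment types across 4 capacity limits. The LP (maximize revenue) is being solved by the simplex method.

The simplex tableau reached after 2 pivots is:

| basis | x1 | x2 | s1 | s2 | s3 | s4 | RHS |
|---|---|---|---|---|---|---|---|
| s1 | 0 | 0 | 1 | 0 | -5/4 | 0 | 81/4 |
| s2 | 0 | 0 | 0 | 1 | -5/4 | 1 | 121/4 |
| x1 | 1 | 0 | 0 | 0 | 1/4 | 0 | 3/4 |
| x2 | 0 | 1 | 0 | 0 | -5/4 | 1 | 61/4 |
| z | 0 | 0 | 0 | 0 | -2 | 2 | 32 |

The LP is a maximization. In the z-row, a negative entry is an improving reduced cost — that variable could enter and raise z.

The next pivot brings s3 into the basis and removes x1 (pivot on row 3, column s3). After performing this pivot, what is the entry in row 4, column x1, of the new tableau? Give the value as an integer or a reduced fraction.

Pivot element is row 3, column s3: 1/4.
Normalize row 3: new (row 3, x1) = 1/(1/4) = 4.
row 4 ← row 4 − (-5/4)·(new row 3): 0 − (-5/4)·4 = 5.

5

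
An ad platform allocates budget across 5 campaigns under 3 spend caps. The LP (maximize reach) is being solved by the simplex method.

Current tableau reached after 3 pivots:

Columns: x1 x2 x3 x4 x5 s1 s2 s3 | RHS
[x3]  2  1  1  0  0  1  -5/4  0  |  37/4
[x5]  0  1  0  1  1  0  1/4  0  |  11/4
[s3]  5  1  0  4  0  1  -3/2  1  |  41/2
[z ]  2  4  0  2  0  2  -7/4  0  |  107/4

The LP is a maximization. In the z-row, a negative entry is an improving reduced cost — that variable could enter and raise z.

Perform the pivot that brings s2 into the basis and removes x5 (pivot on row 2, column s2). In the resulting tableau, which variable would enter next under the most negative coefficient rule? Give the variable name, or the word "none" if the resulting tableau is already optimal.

Pivot element 1/4. New z-row = old z-row − (-7/4)·(row 2/(1/4)).
Updated z-row coefficients: x1: 2, x2: 11, x3: 0, x4: 9, x5: 7, s1: 2, s2: 0, s3: 0.
No coefficient is strictly negative; the tableau after this pivot is optimal.

none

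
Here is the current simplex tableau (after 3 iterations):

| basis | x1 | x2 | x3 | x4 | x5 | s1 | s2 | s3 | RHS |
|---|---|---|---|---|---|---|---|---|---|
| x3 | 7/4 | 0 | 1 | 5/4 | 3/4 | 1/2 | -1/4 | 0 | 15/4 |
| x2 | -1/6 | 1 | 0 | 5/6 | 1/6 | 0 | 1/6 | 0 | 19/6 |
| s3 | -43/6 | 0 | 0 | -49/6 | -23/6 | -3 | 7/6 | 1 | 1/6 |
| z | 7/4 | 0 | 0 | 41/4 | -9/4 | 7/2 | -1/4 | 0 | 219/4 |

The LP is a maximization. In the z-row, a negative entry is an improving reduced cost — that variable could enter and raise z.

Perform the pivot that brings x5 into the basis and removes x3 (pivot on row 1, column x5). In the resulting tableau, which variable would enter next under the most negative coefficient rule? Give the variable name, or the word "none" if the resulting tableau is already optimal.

s2

Pivot element 3/4. New z-row = old z-row − (-9/4)·(row 1/(3/4)).
Updated z-row coefficients: x1: 7, x2: 0, x3: 3, x4: 14, x5: 0, s1: 5, s2: -1, s3: 0.
The most negative is -1 in column s2, so s2 would enter next.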